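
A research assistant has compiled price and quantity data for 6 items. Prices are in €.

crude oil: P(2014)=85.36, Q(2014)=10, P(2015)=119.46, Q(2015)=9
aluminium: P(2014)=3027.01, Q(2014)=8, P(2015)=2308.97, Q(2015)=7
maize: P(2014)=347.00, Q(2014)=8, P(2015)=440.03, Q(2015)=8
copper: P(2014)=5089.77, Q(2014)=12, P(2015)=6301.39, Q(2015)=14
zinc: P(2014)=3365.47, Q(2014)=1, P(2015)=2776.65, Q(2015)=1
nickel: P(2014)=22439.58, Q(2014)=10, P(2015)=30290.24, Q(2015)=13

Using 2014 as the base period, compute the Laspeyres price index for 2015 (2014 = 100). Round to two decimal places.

Laspeyres price index uses base-period quantities as weights.
ΣP(2015)·Q(2014) = 119.46×10 + 2308.97×8 + 440.03×8 + 6301.39×12 + 2776.65×1 + 30290.24×10 = 1194.6 + 18471.76 + 3520.24 + 75616.68 + 2776.65 + 302902.4 = 404482.33
ΣP(2014)·Q(2014) = 85.36×10 + 3027.01×8 + 347.00×8 + 5089.77×12 + 3365.47×1 + 22439.58×10 = 853.6 + 24216.08 + 2776 + 61077.24 + 3365.47 + 224395.8 = 316684.19
Index = 404482.33 / 316684.19 × 100 = 127.7242

127.72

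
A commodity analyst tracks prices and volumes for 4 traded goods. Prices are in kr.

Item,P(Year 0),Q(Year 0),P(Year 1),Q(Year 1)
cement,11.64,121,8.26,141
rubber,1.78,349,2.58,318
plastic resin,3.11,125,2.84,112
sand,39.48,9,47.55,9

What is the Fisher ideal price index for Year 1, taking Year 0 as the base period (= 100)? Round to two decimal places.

95.26

Laspeyres component (base-period weights):
ΣP(Year 1)Q(Year 0) = 8.26×121 + 2.58×349 + 2.84×125 + 47.55×9 = 999.46 + 900.42 + 355 + 427.95 = 2682.83
ΣP(Year 0)Q(Year 0) = 11.64×121 + 1.78×349 + 3.11×125 + 39.48×9 = 1408.44 + 621.22 + 388.75 + 355.32 = 2773.73
L = 2682.83 / 2773.73 × 100 = 96.7228
Paasche component (current-period weights):
ΣP(Year 1)Q(Year 1) = 8.26×141 + 2.58×318 + 2.84×112 + 47.55×9 = 1164.66 + 820.44 + 318.08 + 427.95 = 2731.13
ΣP(Year 0)Q(Year 1) = 11.64×141 + 1.78×318 + 3.11×112 + 39.48×9 = 1641.24 + 566.04 + 348.32 + 355.32 = 2910.92
P = 2731.13 / 2910.92 × 100 = 93.8236
Fisher = √(L × P) = √(96.7228 × 93.8236) = 95.2622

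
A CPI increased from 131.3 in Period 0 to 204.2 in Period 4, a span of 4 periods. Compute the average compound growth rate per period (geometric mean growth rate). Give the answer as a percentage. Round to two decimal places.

Growth factor = (204.2/131.3)^(1/4) = (1.555217)^(1/4) = 1.116729
Growth rate = 1.116729 − 1 = 0.116729 = 11.6729%

11.67%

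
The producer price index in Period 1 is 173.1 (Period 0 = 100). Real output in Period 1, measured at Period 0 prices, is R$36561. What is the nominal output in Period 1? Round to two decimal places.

Nominal = Real × (Index/100) = 36561 × (173.1/100)
        = 36561 × 1.731 = 63287.0910

63287.09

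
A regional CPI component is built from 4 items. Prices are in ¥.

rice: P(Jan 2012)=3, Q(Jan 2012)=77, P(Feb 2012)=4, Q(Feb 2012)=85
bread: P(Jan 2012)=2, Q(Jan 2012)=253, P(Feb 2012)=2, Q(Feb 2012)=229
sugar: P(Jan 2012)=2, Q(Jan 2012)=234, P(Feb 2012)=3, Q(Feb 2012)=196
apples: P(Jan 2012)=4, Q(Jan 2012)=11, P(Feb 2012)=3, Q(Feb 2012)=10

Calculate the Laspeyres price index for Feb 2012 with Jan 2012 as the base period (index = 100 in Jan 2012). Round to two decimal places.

124.02

Laspeyres price index uses base-period quantities as weights.
ΣP(Feb 2012)·Q(Jan 2012) = 4×77 + 2×253 + 3×234 + 3×11 = 308 + 506 + 702 + 33 = 1549
ΣP(Jan 2012)·Q(Jan 2012) = 3×77 + 2×253 + 2×234 + 4×11 = 231 + 506 + 468 + 44 = 1249
Index = 1549 / 1249 × 100 = 124.0192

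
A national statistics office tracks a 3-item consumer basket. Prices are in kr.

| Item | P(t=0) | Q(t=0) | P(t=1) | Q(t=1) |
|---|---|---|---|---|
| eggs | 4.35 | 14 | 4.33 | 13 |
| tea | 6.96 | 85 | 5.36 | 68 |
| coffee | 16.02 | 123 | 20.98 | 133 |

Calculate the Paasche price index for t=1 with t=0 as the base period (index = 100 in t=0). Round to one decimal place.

Paasche price index uses current-period quantities as weights.
ΣP(t=1)·Q(t=1) = 4.33×13 + 5.36×68 + 20.98×133 = 56.29 + 364.48 + 2790.34 = 3211.11
ΣP(t=0)·Q(t=1) = 4.35×13 + 6.96×68 + 16.02×133 = 56.55 + 473.28 + 2130.66 = 2660.49
Index = 3211.11 / 2660.49 × 100 = 120.6962

120.7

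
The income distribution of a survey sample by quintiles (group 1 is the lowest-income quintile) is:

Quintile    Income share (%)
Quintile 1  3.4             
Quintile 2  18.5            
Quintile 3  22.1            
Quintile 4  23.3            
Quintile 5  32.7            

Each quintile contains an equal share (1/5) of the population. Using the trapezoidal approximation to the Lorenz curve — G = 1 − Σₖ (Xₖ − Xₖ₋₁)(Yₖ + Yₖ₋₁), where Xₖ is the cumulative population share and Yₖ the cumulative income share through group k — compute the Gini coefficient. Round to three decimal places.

Cumulative income shares Yₖ: 0.0340, 0.2190, 0.4400, 0.6730, 1.0000
Σ (Xₖ−Xₖ₋₁)(Yₖ+Yₖ₋₁) = (1/5)(0.0340+0.0000) + (1/5)(0.2190+0.0340) + (1/5)(0.4400+0.2190) + (1/5)(0.6730+0.4400) + (1/5)(1.0000+0.6730)
  = 0.0068 + 0.0506 + 0.1318 + 0.2226 + 0.3346 = 0.7464
G = 1 − 0.7464 = 0.2536

0.254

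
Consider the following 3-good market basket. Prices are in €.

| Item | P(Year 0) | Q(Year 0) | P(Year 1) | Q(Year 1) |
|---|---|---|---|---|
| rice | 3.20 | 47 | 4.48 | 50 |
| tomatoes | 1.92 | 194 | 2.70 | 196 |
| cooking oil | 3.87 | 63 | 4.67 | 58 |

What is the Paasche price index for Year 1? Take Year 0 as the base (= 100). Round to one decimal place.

134.6

Paasche price index uses current-period quantities as weights.
ΣP(Year 1)·Q(Year 1) = 4.48×50 + 2.70×196 + 4.67×58 = 224 + 529.2 + 270.86 = 1024.06
ΣP(Year 0)·Q(Year 1) = 3.20×50 + 1.92×196 + 3.87×58 = 160 + 376.32 + 224.46 = 760.78
Index = 1024.06 / 760.78 × 100 = 134.6066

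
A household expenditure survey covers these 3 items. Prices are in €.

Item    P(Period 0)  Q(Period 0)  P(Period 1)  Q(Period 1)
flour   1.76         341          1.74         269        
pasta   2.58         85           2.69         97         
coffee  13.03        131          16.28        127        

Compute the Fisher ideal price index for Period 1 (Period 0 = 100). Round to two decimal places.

117.26

Laspeyres component (base-period weights):
ΣP(Period 1)Q(Period 0) = 1.74×341 + 2.69×85 + 16.28×131 = 593.34 + 228.65 + 2132.68 = 2954.67
ΣP(Period 0)Q(Period 0) = 1.76×341 + 2.58×85 + 13.03×131 = 600.16 + 219.3 + 1706.93 = 2526.39
L = 2954.67 / 2526.39 × 100 = 116.9523
Paasche component (current-period weights):
ΣP(Period 1)Q(Period 1) = 1.74×269 + 2.69×97 + 16.28×127 = 468.06 + 260.93 + 2067.56 = 2796.55
ΣP(Period 0)Q(Period 1) = 1.76×269 + 2.58×97 + 13.03×127 = 473.44 + 250.26 + 1654.81 = 2378.51
P = 2796.55 / 2378.51 × 100 = 117.5757
Fisher = √(L × P) = √(116.9523 × 117.5757) = 117.2636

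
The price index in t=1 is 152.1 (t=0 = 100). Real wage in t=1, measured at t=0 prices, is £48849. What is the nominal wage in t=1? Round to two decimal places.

74299.33

Nominal = Real × (Index/100) = 48849 × (152.1/100)
        = 48849 × 1.521 = 74299.3290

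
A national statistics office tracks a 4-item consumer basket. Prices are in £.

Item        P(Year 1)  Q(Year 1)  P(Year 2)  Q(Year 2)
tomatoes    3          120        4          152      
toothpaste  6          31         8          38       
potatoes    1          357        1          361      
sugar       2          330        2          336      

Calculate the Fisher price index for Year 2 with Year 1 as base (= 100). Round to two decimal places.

112.46

Laspeyres component (base-period weights):
ΣP(Year 2)Q(Year 1) = 4×120 + 8×31 + 1×357 + 2×330 = 480 + 248 + 357 + 660 = 1745
ΣP(Year 1)Q(Year 1) = 3×120 + 6×31 + 1×357 + 2×330 = 360 + 186 + 357 + 660 = 1563
L = 1745 / 1563 × 100 = 111.6443
Paasche component (current-period weights):
ΣP(Year 2)Q(Year 2) = 4×152 + 8×38 + 1×361 + 2×336 = 608 + 304 + 361 + 672 = 1945
ΣP(Year 1)Q(Year 2) = 3×152 + 6×38 + 1×361 + 2×336 = 456 + 228 + 361 + 672 = 1717
P = 1945 / 1717 × 100 = 113.2790
Fisher = √(L × P) = √(111.6443 × 113.2790) = 112.4587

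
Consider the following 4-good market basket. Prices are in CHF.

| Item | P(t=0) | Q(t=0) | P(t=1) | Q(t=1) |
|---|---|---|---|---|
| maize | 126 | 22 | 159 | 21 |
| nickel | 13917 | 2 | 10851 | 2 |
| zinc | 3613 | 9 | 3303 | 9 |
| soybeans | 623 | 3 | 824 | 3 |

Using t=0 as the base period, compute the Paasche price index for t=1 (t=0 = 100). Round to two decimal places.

88.24

Paasche price index uses current-period quantities as weights.
ΣP(t=1)·Q(t=1) = 159×21 + 10851×2 + 3303×9 + 824×3 = 3339 + 21702 + 29727 + 2472 = 57240
ΣP(t=0)·Q(t=1) = 126×21 + 13917×2 + 3613×9 + 623×3 = 2646 + 27834 + 32517 + 1869 = 64866
Index = 57240 / 64866 × 100 = 88.2435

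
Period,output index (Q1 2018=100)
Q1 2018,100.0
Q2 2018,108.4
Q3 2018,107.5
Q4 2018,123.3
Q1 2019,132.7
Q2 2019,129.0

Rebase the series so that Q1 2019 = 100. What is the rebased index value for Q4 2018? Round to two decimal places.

92.92

Rebased(Q4 2018) = 123.3 / 132.7 × 100 = 92.9164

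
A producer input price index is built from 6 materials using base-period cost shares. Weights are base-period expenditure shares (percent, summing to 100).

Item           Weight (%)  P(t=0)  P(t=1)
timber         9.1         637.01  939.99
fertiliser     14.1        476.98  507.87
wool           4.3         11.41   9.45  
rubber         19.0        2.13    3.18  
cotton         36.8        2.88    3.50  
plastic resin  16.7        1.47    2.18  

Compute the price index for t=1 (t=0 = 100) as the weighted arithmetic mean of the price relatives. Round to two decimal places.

129.86

timber: 9.1 × (939.99/637.01) = 9.1 × 1.475628 = 13.4282
fertiliser: 14.1 × (507.87/476.98) = 14.1 × 1.064762 = 15.0131
wool: 4.3 × (9.45/11.41) = 4.3 × 0.828221 = 3.5613
rubber: 19.0 × (3.18/2.13) = 19.0 × 1.492958 = 28.3662
cotton: 36.8 × (3.50/2.88) = 36.8 × 1.215278 = 44.7222
plastic resin: 16.7 × (2.18/1.47) = 16.7 × 1.482993 = 24.7660
Index = Σ wᵢ·(p₁ᵢ/p₀ᵢ) = 13.4282 + 15.0131 + 3.5613 + 28.3662 + 44.7222 + 24.7660 = 129.8571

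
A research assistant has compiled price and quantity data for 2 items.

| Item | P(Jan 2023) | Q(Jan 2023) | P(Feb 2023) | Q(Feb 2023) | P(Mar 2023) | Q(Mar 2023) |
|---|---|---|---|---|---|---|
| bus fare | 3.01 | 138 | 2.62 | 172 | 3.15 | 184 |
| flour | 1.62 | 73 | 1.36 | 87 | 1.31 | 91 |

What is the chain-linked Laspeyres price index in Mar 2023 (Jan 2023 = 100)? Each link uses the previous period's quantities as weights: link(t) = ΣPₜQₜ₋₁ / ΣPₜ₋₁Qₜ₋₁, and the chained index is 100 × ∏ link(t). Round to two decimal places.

99.53

Link Jan 2023→Feb 2023:
ΣP(Feb 2023)Q(Jan 2023) = 2.62×138 + 1.36×73 = 361.56 + 99.28 = 460.84
ΣP(Jan 2023)Q(Jan 2023) = 3.01×138 + 1.62×73 = 415.38 + 118.26 = 533.64
link = 460.84/533.64 = 0.863578
Link Feb 2023→Mar 2023:
ΣP(Mar 2023)Q(Feb 2023) = 3.15×172 + 1.31×87 = 541.8 + 113.97 = 655.77
ΣP(Feb 2023)Q(Feb 2023) = 2.62×172 + 1.36×87 = 450.64 + 118.32 = 568.96
link = 655.77/568.96 = 1.152577
Chained index = 100 × 0.863578 × 1.152577 = 99.5340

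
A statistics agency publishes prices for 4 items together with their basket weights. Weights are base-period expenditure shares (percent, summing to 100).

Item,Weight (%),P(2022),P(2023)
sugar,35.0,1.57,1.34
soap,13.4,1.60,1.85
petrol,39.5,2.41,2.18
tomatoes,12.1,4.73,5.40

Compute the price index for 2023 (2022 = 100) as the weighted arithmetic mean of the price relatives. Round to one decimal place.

94.9

sugar: 35.0 × (1.34/1.57) = 35.0 × 0.853503 = 29.8726
soap: 13.4 × (1.85/1.60) = 13.4 × 1.156250 = 15.4938
petrol: 39.5 × (2.18/2.41) = 39.5 × 0.904564 = 35.7303
tomatoes: 12.1 × (5.40/4.73) = 12.1 × 1.141649 = 13.8140
Index = Σ wᵢ·(p₁ᵢ/p₀ᵢ) = 29.8726 + 15.4938 + 35.7303 + 13.8140 = 94.9106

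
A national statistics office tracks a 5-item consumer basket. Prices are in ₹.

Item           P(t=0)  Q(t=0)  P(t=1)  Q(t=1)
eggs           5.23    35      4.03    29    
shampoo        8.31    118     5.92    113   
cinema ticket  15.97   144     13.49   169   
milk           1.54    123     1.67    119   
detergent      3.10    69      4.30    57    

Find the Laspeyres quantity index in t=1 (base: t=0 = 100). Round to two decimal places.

107.32

Laspeyres quantity index uses base-period prices as weights.
ΣP(t=0)·Q(t=1) = 5.23×29 + 8.31×113 + 15.97×169 + 1.54×119 + 3.10×57 = 151.67 + 939.03 + 2698.93 + 183.26 + 176.7 = 4149.59
ΣP(t=0)·Q(t=0) = 5.23×35 + 8.31×118 + 15.97×144 + 1.54×123 + 3.10×69 = 183.05 + 980.58 + 2299.68 + 189.42 + 213.9 = 3866.63
Index = 4149.59 / 3866.63 × 100 = 107.3180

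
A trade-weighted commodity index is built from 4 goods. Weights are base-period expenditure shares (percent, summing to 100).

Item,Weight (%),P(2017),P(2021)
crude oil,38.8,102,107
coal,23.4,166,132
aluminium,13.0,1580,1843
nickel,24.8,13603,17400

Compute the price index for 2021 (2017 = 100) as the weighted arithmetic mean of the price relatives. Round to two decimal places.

crude oil: 38.8 × (107/102) = 38.8 × 1.049020 = 40.7020
coal: 23.4 × (132/166) = 23.4 × 0.795181 = 18.6072
aluminium: 13.0 × (1843/1580) = 13.0 × 1.166456 = 15.1639
nickel: 24.8 × (17400/13603) = 24.8 × 1.279130 = 31.7224
Index = Σ wᵢ·(p₁ᵢ/p₀ᵢ) = 40.7020 + 18.6072 + 15.1639 + 31.7224 = 106.1955

106.20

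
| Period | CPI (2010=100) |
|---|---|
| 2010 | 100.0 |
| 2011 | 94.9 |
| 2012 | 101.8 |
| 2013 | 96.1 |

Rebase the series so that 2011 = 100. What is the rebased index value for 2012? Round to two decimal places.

Rebased(2012) = 101.8 / 94.9 × 100 = 107.2708

107.27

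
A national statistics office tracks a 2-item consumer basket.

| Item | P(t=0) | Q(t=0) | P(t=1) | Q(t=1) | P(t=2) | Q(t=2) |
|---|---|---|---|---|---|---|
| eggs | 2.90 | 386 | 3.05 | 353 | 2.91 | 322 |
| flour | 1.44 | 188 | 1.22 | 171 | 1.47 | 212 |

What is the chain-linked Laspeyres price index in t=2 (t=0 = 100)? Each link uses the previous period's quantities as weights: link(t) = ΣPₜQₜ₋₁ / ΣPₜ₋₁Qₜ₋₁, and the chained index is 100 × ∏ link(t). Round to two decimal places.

100.66

Link t=0→t=1:
ΣP(t=1)Q(t=0) = 3.05×386 + 1.22×188 = 1177.3 + 229.36 = 1406.66
ΣP(t=0)Q(t=0) = 2.90×386 + 1.44×188 = 1119.4 + 270.72 = 1390.12
link = 1406.66/1390.12 = 1.011898
Link t=1→t=2:
ΣP(t=2)Q(t=1) = 2.91×353 + 1.47×171 = 1027.23 + 251.37 = 1278.6
ΣP(t=1)Q(t=1) = 3.05×353 + 1.22×171 = 1076.65 + 208.62 = 1285.27
link = 1278.6/1285.27 = 0.994810
Chained index = 100 × 1.011898 × 0.994810 = 100.6647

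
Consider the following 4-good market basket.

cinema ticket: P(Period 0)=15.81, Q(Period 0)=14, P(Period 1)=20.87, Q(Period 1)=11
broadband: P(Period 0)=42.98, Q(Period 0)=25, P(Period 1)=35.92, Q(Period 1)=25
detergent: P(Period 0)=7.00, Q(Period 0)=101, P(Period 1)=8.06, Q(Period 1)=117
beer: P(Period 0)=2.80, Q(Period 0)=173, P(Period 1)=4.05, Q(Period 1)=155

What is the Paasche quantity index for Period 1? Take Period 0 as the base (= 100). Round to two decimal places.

Paasche quantity index uses current-period prices as weights.
ΣP(Period 1)·Q(Period 1) = 20.87×11 + 35.92×25 + 8.06×117 + 4.05×155 = 229.57 + 898 + 943.02 + 627.75 = 2698.34
ΣP(Period 1)·Q(Period 0) = 20.87×14 + 35.92×25 + 8.06×101 + 4.05×173 = 292.18 + 898 + 814.06 + 700.65 = 2704.89
Index = 2698.34 / 2704.89 × 100 = 99.7578

99.76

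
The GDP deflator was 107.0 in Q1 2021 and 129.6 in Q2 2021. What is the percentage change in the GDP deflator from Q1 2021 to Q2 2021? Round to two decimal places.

21.12%

Change = (129.6 − 107.0) / 107.0 × 100
       = 22.6 / 107.0 × 100 = 21.1215%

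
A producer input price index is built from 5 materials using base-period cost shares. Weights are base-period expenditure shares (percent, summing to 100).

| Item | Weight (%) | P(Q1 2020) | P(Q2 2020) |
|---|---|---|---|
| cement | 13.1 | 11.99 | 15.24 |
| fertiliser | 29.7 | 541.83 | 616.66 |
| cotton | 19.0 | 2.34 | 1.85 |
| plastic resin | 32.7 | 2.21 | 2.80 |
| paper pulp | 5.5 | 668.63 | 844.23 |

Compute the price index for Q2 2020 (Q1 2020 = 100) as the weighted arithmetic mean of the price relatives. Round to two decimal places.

113.85

cement: 13.1 × (15.24/11.99) = 13.1 × 1.271059 = 16.6509
fertiliser: 29.7 × (616.66/541.83) = 29.7 × 1.138106 = 33.8017
cotton: 19.0 × (1.85/2.34) = 19.0 × 0.790598 = 15.0214
plastic resin: 32.7 × (2.80/2.21) = 32.7 × 1.266968 = 41.4299
paper pulp: 5.5 × (844.23/668.63) = 5.5 × 1.262627 = 6.9444
Index = Σ wᵢ·(p₁ᵢ/p₀ᵢ) = 16.6509 + 33.8017 + 15.0214 + 41.4299 + 6.9444 = 113.8483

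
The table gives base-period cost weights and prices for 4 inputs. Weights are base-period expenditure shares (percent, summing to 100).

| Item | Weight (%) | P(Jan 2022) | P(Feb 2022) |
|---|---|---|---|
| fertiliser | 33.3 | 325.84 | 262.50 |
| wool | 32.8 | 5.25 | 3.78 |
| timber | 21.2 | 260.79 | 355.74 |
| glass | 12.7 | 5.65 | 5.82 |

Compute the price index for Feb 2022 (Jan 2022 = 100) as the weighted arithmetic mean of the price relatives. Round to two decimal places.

92.44

fertiliser: 33.3 × (262.50/325.84) = 33.3 × 0.805610 = 26.8268
wool: 32.8 × (3.78/5.25) = 32.8 × 0.720000 = 23.6160
timber: 21.2 × (355.74/260.79) = 21.2 × 1.364086 = 28.9186
glass: 12.7 × (5.82/5.65) = 12.7 × 1.030088 = 13.0821
Index = Σ wᵢ·(p₁ᵢ/p₀ᵢ) = 26.8268 + 23.6160 + 28.9186 + 13.0821 = 92.4436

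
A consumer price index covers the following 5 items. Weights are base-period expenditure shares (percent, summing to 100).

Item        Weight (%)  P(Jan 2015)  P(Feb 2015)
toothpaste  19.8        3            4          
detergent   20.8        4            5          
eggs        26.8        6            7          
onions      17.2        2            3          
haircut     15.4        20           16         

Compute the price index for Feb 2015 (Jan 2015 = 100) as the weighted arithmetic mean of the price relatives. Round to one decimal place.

toothpaste: 19.8 × (4/3) = 19.8 × 1.333333 = 26.4000
detergent: 20.8 × (5/4) = 20.8 × 1.250000 = 26.0000
eggs: 26.8 × (7/6) = 26.8 × 1.166667 = 31.2667
onions: 17.2 × (3/2) = 17.2 × 1.500000 = 25.8000
haircut: 15.4 × (16/20) = 15.4 × 0.800000 = 12.3200
Index = Σ wᵢ·(p₁ᵢ/p₀ᵢ) = 26.4000 + 26.0000 + 31.2667 + 25.8000 + 12.3200 = 121.7867

121.8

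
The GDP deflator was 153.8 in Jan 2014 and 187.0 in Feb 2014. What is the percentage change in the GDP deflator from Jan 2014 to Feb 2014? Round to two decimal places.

Change = (187.0 − 153.8) / 153.8 × 100
       = 33.2 / 153.8 × 100 = 21.5865%

21.59%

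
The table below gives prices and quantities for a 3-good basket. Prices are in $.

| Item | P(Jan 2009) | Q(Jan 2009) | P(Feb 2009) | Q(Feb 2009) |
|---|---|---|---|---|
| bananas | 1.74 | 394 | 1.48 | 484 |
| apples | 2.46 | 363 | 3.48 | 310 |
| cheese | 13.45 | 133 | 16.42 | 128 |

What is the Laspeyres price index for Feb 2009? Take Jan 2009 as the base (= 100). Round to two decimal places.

Laspeyres price index uses base-period quantities as weights.
ΣP(Feb 2009)·Q(Jan 2009) = 1.48×394 + 3.48×363 + 16.42×133 = 583.12 + 1263.24 + 2183.86 = 4030.22
ΣP(Jan 2009)·Q(Jan 2009) = 1.74×394 + 2.46×363 + 13.45×133 = 685.56 + 892.98 + 1788.85 = 3367.39
Index = 4030.22 / 3367.39 × 100 = 119.6838

119.68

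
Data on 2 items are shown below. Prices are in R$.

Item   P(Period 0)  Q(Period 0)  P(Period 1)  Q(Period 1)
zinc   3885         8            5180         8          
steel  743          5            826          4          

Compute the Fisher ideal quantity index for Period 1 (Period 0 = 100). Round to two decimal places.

Laspeyres component (base-period weights):
ΣP(Period 0)Q(Period 1) = 3885×8 + 743×4 = 31080 + 2972 = 34052
ΣP(Period 0)Q(Period 0) = 3885×8 + 743×5 = 31080 + 3715 = 34795
L = 34052 / 34795 × 100 = 97.8646
Paasche component (current-period weights):
ΣP(Period 1)Q(Period 1) = 5180×8 + 826×4 = 41440 + 3304 = 44744
ΣP(Period 1)Q(Period 0) = 5180×8 + 826×5 = 41440 + 4130 = 45570
P = 44744 / 45570 × 100 = 98.1874
Fisher = √(L × P) = √(97.8646 × 98.1874) = 98.0259

98.03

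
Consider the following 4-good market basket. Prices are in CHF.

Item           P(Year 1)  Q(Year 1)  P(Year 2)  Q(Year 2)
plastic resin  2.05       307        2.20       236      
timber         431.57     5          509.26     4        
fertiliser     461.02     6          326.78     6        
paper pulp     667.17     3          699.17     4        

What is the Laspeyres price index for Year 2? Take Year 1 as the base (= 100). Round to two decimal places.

Laspeyres price index uses base-period quantities as weights.
ΣP(Year 2)·Q(Year 1) = 2.20×307 + 509.26×5 + 326.78×6 + 699.17×3 = 675.4 + 2546.3 + 1960.68 + 2097.51 = 7279.89
ΣP(Year 1)·Q(Year 1) = 2.05×307 + 431.57×5 + 461.02×6 + 667.17×3 = 629.35 + 2157.85 + 2766.12 + 2001.51 = 7554.83
Index = 7279.89 / 7554.83 × 100 = 96.3607

96.36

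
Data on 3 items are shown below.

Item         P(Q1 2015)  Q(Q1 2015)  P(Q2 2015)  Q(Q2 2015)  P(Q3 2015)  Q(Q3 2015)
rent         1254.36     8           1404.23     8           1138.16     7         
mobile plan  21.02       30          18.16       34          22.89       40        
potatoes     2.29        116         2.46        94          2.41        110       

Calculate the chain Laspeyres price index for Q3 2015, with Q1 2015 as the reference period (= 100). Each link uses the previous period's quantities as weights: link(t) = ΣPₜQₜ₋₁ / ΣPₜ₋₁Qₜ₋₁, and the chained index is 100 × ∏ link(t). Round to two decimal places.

92.35

Link Q1 2015→Q2 2015:
ΣP(Q2 2015)Q(Q1 2015) = 1404.23×8 + 18.16×30 + 2.46×116 = 11233.84 + 544.8 + 285.36 = 12064
ΣP(Q1 2015)Q(Q1 2015) = 1254.36×8 + 21.02×30 + 2.29×116 = 10034.88 + 630.6 + 265.64 = 10931.12
link = 12064/10931.12 = 1.103638
Link Q2 2015→Q3 2015:
ΣP(Q3 2015)Q(Q2 2015) = 1138.16×8 + 22.89×34 + 2.41×94 = 9105.28 + 778.26 + 226.54 = 10110.08
ΣP(Q2 2015)Q(Q2 2015) = 1404.23×8 + 18.16×34 + 2.46×94 = 11233.84 + 617.44 + 231.24 = 12082.52
link = 10110.08/12082.52 = 0.836753
Chained index = 100 × 1.103638 × 0.836753 = 92.3472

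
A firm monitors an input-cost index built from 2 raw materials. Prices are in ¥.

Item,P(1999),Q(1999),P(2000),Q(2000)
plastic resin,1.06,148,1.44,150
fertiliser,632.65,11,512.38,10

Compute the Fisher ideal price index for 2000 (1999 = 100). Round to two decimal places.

82.27

Laspeyres component (base-period weights):
ΣP(2000)Q(1999) = 1.44×148 + 512.38×11 = 213.12 + 5636.18 = 5849.3
ΣP(1999)Q(1999) = 1.06×148 + 632.65×11 = 156.88 + 6959.15 = 7116.03
L = 5849.3 / 7116.03 × 100 = 82.1989
Paasche component (current-period weights):
ΣP(2000)Q(2000) = 1.44×150 + 512.38×10 = 216 + 5123.8 = 5339.8
ΣP(1999)Q(2000) = 1.06×150 + 632.65×10 = 159 + 6326.5 = 6485.5
P = 5339.8 / 6485.5 × 100 = 82.3344
Fisher = √(L × P) = √(82.1989 × 82.3344) = 82.2667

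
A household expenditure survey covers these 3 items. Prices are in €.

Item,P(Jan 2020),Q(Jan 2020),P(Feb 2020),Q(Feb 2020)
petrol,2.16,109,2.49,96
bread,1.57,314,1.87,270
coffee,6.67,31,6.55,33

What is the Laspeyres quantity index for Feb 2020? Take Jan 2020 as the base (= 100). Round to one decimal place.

Laspeyres quantity index uses base-period prices as weights.
ΣP(Jan 2020)·Q(Feb 2020) = 2.16×96 + 1.57×270 + 6.67×33 = 207.36 + 423.9 + 220.11 = 851.37
ΣP(Jan 2020)·Q(Jan 2020) = 2.16×109 + 1.57×314 + 6.67×31 = 235.44 + 492.98 + 206.77 = 935.19
Index = 851.37 / 935.19 × 100 = 91.0371

91.0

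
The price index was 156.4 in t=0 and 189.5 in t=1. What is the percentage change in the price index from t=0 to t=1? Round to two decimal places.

21.16%

Change = (189.5 − 156.4) / 156.4 × 100
       = 33.1 / 156.4 × 100 = 21.1637%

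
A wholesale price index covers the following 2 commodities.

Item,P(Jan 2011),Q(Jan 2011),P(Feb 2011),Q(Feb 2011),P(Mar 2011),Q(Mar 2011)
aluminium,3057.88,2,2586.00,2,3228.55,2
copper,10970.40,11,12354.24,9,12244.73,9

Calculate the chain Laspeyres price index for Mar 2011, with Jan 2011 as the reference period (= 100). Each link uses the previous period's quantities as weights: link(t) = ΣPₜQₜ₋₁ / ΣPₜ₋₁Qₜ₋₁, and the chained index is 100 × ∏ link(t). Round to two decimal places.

111.55

Link Jan 2011→Feb 2011:
ΣP(Feb 2011)Q(Jan 2011) = 2586.00×2 + 12354.24×11 = 5172 + 135896.64 = 141068.64
ΣP(Jan 2011)Q(Jan 2011) = 3057.88×2 + 10970.40×11 = 6115.76 + 120674.4 = 126790.16
link = 141068.64/126790.16 = 1.112615
Link Feb 2011→Mar 2011:
ΣP(Mar 2011)Q(Feb 2011) = 3228.55×2 + 12244.73×9 = 6457.1 + 110202.57 = 116659.67
ΣP(Feb 2011)Q(Feb 2011) = 2586.00×2 + 12354.24×9 = 5172 + 111188.16 = 116360.16
link = 116659.67/116360.16 = 1.002574
Chained index = 100 × 1.112615 × 1.002574 = 111.5479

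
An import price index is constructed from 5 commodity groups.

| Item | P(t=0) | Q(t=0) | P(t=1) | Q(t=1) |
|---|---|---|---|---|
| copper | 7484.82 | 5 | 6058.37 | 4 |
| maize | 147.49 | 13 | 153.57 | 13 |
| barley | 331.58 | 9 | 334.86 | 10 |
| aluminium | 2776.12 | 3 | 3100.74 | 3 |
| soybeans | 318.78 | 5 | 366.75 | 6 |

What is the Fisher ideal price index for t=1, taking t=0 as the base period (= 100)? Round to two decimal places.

Laspeyres component (base-period weights):
ΣP(t=1)Q(t=0) = 6058.37×5 + 153.57×13 + 334.86×9 + 3100.74×3 + 366.75×5 = 30291.85 + 1996.41 + 3013.74 + 9302.22 + 1833.75 = 46437.97
ΣP(t=0)Q(t=0) = 7484.82×5 + 147.49×13 + 331.58×9 + 2776.12×3 + 318.78×5 = 37424.1 + 1917.37 + 2984.22 + 8328.36 + 1593.9 = 52247.95
L = 46437.97 / 52247.95 × 100 = 88.8800
Paasche component (current-period weights):
ΣP(t=1)Q(t=1) = 6058.37×4 + 153.57×13 + 334.86×10 + 3100.74×3 + 366.75×6 = 24233.48 + 1996.41 + 3348.6 + 9302.22 + 2200.5 = 41081.21
ΣP(t=0)Q(t=1) = 7484.82×4 + 147.49×13 + 331.58×10 + 2776.12×3 + 318.78×6 = 29939.28 + 1917.37 + 3315.8 + 8328.36 + 1912.68 = 45413.49
P = 41081.21 / 45413.49 × 100 = 90.4604
Fisher = √(L × P) = √(88.8800 × 90.4604) = 89.6667

89.67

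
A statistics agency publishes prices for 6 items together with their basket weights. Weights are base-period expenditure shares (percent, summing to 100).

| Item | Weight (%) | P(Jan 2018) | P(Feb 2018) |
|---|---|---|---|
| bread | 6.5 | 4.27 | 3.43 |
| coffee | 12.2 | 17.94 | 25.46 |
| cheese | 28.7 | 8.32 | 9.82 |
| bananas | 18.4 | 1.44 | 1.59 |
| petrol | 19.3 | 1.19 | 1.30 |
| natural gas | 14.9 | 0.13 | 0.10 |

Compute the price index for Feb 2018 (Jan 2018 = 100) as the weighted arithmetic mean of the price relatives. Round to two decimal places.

109.27

bread: 6.5 × (3.43/4.27) = 6.5 × 0.803279 = 5.2213
coffee: 12.2 × (25.46/17.94) = 12.2 × 1.419175 = 17.3139
cheese: 28.7 × (9.82/8.32) = 28.7 × 1.180288 = 33.8743
bananas: 18.4 × (1.59/1.44) = 18.4 × 1.104167 = 20.3167
petrol: 19.3 × (1.30/1.19) = 19.3 × 1.092437 = 21.0840
natural gas: 14.9 × (0.10/0.13) = 14.9 × 0.769231 = 11.4615
Index = Σ wᵢ·(p₁ᵢ/p₀ᵢ) = 5.2213 + 17.3139 + 33.8743 + 20.3167 + 21.0840 + 11.4615 = 109.2718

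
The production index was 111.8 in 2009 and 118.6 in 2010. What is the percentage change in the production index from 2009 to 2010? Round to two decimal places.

Change = (118.6 − 111.8) / 111.8 × 100
       = 6.8 / 111.8 × 100 = 6.0823%

6.08%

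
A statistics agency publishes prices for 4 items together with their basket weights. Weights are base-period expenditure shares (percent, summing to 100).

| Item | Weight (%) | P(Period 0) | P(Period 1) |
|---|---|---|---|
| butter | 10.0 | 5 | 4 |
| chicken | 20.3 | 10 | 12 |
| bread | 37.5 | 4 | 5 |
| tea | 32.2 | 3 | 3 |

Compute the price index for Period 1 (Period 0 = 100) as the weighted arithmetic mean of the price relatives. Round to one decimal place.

butter: 10.0 × (4/5) = 10.0 × 0.800000 = 8.0000
chicken: 20.3 × (12/10) = 20.3 × 1.200000 = 24.3600
bread: 37.5 × (5/4) = 37.5 × 1.250000 = 46.8750
tea: 32.2 × (3/3) = 32.2 × 1.000000 = 32.2000
Index = Σ wᵢ·(p₁ᵢ/p₀ᵢ) = 8.0000 + 24.3600 + 46.8750 + 32.2000 = 111.4350

111.4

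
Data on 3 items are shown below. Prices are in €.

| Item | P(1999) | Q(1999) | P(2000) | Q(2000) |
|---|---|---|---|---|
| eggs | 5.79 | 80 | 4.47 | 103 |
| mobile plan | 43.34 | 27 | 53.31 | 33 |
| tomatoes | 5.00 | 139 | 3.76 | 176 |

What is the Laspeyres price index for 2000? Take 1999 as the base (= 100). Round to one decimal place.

99.6

Laspeyres price index uses base-period quantities as weights.
ΣP(2000)·Q(1999) = 4.47×80 + 53.31×27 + 3.76×139 = 357.6 + 1439.37 + 522.64 = 2319.61
ΣP(1999)·Q(1999) = 5.79×80 + 43.34×27 + 5.00×139 = 463.2 + 1170.18 + 695 = 2328.38
Index = 2319.61 / 2328.38 × 100 = 99.6233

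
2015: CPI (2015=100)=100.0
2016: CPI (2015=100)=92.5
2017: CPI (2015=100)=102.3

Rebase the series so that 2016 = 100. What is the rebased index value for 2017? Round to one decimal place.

110.6

Rebased(2017) = 102.3 / 92.5 × 100 = 110.5946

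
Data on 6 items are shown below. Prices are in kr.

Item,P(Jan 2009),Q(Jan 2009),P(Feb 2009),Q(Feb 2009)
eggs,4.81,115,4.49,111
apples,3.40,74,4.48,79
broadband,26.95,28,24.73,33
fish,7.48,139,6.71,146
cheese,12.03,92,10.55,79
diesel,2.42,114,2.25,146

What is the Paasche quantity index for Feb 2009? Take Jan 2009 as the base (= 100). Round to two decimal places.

102.97

Paasche quantity index uses current-period prices as weights.
ΣP(Feb 2009)·Q(Feb 2009) = 4.49×111 + 4.48×79 + 24.73×33 + 6.71×146 + 10.55×79 + 2.25×146 = 498.39 + 353.92 + 816.09 + 979.66 + 833.45 + 328.5 = 3810.01
ΣP(Feb 2009)·Q(Jan 2009) = 4.49×115 + 4.48×74 + 24.73×28 + 6.71×139 + 10.55×92 + 2.25×114 = 516.35 + 331.52 + 692.44 + 932.69 + 970.6 + 256.5 = 3700.1
Index = 3810.01 / 3700.1 × 100 = 102.9705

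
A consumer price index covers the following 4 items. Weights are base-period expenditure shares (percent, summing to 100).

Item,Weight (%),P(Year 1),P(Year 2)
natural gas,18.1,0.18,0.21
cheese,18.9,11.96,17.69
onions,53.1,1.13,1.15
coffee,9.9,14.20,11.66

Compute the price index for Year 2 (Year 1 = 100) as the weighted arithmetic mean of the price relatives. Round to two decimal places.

natural gas: 18.1 × (0.21/0.18) = 18.1 × 1.166667 = 21.1167
cheese: 18.9 × (17.69/11.96) = 18.9 × 1.479097 = 27.9549
onions: 53.1 × (1.15/1.13) = 53.1 × 1.017699 = 54.0398
coffee: 9.9 × (11.66/14.20) = 9.9 × 0.821127 = 8.1292
Index = Σ wᵢ·(p₁ᵢ/p₀ᵢ) = 21.1167 + 27.9549 + 54.0398 + 8.1292 = 111.2406

111.24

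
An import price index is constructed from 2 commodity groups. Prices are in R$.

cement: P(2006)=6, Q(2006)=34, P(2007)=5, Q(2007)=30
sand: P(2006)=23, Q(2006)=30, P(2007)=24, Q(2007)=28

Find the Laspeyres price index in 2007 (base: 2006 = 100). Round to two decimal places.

Laspeyres price index uses base-period quantities as weights.
ΣP(2007)·Q(2006) = 5×34 + 24×30 = 170 + 720 = 890
ΣP(2006)·Q(2006) = 6×34 + 23×30 = 204 + 690 = 894
Index = 890 / 894 × 100 = 99.5526

99.55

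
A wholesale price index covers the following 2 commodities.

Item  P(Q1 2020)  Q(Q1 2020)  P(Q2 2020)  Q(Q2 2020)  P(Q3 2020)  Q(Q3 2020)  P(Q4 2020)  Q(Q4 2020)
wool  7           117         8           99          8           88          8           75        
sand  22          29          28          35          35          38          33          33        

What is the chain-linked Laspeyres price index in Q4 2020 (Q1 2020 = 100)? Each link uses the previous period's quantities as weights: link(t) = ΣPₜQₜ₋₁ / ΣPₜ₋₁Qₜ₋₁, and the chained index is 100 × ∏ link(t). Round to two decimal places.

131.46

Link Q1 2020→Q2 2020:
ΣP(Q2 2020)Q(Q1 2020) = 8×117 + 28×29 = 936 + 812 = 1748
ΣP(Q1 2020)Q(Q1 2020) = 7×117 + 22×29 = 819 + 638 = 1457
link = 1748/1457 = 1.199725
Link Q2 2020→Q3 2020:
ΣP(Q3 2020)Q(Q2 2020) = 8×99 + 35×35 = 792 + 1225 = 2017
ΣP(Q2 2020)Q(Q2 2020) = 8×99 + 28×35 = 792 + 980 = 1772
link = 2017/1772 = 1.138262
Link Q3 2020→Q4 2020:
ΣP(Q4 2020)Q(Q3 2020) = 8×88 + 33×38 = 704 + 1254 = 1958
ΣP(Q3 2020)Q(Q3 2020) = 8×88 + 35×38 = 704 + 1330 = 2034
link = 1958/2034 = 0.962635
Chained index = 100 × 1.199725 × 1.138262 × 0.962635 = 131.4576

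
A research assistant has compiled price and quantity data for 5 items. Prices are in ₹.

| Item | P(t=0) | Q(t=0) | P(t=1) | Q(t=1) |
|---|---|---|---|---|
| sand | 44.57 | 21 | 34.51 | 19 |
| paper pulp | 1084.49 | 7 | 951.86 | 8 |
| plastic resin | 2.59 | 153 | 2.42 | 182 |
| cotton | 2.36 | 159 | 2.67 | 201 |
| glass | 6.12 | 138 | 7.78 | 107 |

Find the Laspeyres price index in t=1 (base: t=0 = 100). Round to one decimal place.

Laspeyres price index uses base-period quantities as weights.
ΣP(t=1)·Q(t=0) = 34.51×21 + 951.86×7 + 2.42×153 + 2.67×159 + 7.78×138 = 724.71 + 6663.02 + 370.26 + 424.53 + 1073.64 = 9256.16
ΣP(t=0)·Q(t=0) = 44.57×21 + 1084.49×7 + 2.59×153 + 2.36×159 + 6.12×138 = 935.97 + 7591.43 + 396.27 + 375.24 + 844.56 = 10143.47
Index = 9256.16 / 10143.47 × 100 = 91.2524

91.3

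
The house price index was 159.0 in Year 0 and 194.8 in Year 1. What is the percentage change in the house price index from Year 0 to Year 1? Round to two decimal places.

Change = (194.8 − 159.0) / 159.0 × 100
       = 35.8 / 159.0 × 100 = 22.5157%

22.52%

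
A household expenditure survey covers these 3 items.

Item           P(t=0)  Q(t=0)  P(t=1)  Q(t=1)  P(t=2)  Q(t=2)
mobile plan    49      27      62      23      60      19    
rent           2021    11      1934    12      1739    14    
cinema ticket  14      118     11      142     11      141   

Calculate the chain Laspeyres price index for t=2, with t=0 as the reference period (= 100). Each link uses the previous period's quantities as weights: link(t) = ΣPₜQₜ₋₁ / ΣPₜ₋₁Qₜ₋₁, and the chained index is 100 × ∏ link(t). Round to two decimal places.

87.43

Link t=0→t=1:
ΣP(t=1)Q(t=0) = 62×27 + 1934×11 + 11×118 = 1674 + 21274 + 1298 = 24246
ΣP(t=0)Q(t=0) = 49×27 + 2021×11 + 14×118 = 1323 + 22231 + 1652 = 25206
link = 24246/25206 = 0.961914
Link t=1→t=2:
ΣP(t=2)Q(t=1) = 60×23 + 1739×12 + 11×142 = 1380 + 20868 + 1562 = 23810
ΣP(t=1)Q(t=1) = 62×23 + 1934×12 + 11×142 = 1426 + 23208 + 1562 = 26196
link = 23810/26196 = 0.908917
Chained index = 100 × 0.961914 × 0.908917 = 87.4300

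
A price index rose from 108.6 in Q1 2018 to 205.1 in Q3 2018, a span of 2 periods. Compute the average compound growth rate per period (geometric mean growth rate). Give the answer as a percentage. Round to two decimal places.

37.43%

Growth factor = (205.1/108.6)^(1/2) = (1.888582)^(1/2) = 1.374257
Growth rate = 1.374257 − 1 = 0.374257 = 37.4257%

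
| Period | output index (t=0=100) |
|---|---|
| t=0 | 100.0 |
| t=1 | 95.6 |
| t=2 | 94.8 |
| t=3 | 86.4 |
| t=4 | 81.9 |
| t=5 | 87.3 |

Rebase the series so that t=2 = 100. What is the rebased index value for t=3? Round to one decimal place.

Rebased(t=3) = 86.4 / 94.8 × 100 = 91.1392

91.1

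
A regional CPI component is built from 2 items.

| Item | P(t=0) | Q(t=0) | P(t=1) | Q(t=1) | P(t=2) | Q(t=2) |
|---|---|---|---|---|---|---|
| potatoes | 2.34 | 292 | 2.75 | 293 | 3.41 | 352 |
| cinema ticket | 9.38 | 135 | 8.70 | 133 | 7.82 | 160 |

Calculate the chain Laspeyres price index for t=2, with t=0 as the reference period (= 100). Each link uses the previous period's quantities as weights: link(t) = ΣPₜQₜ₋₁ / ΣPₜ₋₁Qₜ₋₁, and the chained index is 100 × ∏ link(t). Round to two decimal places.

Link t=0→t=1:
ΣP(t=1)Q(t=0) = 2.75×292 + 8.70×135 = 803 + 1174.5 = 1977.5
ΣP(t=0)Q(t=0) = 2.34×292 + 9.38×135 = 683.28 + 1266.3 = 1949.58
link = 1977.5/1949.58 = 1.014321
Link t=1→t=2:
ΣP(t=2)Q(t=1) = 3.41×293 + 7.82×133 = 999.13 + 1040.06 = 2039.19
ΣP(t=1)Q(t=1) = 2.75×293 + 8.70×133 = 805.75 + 1157.1 = 1962.85
link = 2039.19/1962.85 = 1.038892
Chained index = 100 × 1.014321 × 1.038892 = 105.3770

105.38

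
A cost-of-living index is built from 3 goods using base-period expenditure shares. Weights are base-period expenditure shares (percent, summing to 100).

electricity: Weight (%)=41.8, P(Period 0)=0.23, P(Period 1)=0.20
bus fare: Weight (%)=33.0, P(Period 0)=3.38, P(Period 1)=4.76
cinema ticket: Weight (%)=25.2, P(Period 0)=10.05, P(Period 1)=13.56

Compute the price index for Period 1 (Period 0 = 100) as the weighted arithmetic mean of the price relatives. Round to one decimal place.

electricity: 41.8 × (0.20/0.23) = 41.8 × 0.869565 = 36.3478
bus fare: 33.0 × (4.76/3.38) = 33.0 × 1.408284 = 46.4734
cinema ticket: 25.2 × (13.56/10.05) = 25.2 × 1.349254 = 34.0012
Index = Σ wᵢ·(p₁ᵢ/p₀ᵢ) = 36.3478 + 46.4734 + 34.0012 = 116.8224

116.8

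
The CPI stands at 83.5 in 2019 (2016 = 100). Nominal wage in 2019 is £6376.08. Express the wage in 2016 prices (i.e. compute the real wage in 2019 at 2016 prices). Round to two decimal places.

Real = Nominal ÷ (Index/100) = 6376.08 ÷ (83.5/100)
     = 6376.08 ÷ 0.835 = 7636.0240

7636.02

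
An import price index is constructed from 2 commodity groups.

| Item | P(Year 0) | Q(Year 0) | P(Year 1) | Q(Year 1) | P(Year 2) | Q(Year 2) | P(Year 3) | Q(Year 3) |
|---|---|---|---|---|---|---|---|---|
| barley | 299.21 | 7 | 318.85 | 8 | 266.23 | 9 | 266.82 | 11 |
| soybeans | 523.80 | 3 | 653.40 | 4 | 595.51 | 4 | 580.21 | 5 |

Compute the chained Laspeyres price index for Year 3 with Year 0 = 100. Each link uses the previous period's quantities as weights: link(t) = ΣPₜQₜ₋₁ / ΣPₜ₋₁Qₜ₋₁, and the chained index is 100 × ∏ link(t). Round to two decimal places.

98.74

Link Year 0→Year 1:
ΣP(Year 1)Q(Year 0) = 318.85×7 + 653.40×3 = 2231.95 + 1960.2 = 4192.15
ΣP(Year 0)Q(Year 0) = 299.21×7 + 523.80×3 = 2094.47 + 1571.4 = 3665.87
link = 4192.15/3665.87 = 1.143562
Link Year 1→Year 2:
ΣP(Year 2)Q(Year 1) = 266.23×8 + 595.51×4 = 2129.84 + 2382.04 = 4511.88
ΣP(Year 1)Q(Year 1) = 318.85×8 + 653.40×4 = 2550.8 + 2613.6 = 5164.4
link = 4511.88/5164.4 = 0.873650
Link Year 2→Year 3:
ΣP(Year 3)Q(Year 2) = 266.82×9 + 580.21×4 = 2401.38 + 2320.84 = 4722.22
ΣP(Year 2)Q(Year 2) = 266.23×9 + 595.51×4 = 2396.07 + 2382.04 = 4778.11
link = 4722.22/4778.11 = 0.988303
Chained index = 100 × 1.143562 × 0.873650 × 0.988303 = 98.7387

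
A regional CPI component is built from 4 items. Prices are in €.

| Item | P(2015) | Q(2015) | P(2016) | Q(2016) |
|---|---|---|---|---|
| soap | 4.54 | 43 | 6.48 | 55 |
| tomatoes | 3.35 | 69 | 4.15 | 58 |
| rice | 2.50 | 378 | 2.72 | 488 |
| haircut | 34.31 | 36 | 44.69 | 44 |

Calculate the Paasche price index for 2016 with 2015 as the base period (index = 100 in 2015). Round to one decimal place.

122.6

Paasche price index uses current-period quantities as weights.
ΣP(2016)·Q(2016) = 6.48×55 + 4.15×58 + 2.72×488 + 44.69×44 = 356.4 + 240.7 + 1327.36 + 1966.36 = 3890.82
ΣP(2015)·Q(2016) = 4.54×55 + 3.35×58 + 2.50×488 + 34.31×44 = 249.7 + 194.3 + 1220 + 1509.64 = 3173.64
Index = 3890.82 / 3173.64 × 100 = 122.5980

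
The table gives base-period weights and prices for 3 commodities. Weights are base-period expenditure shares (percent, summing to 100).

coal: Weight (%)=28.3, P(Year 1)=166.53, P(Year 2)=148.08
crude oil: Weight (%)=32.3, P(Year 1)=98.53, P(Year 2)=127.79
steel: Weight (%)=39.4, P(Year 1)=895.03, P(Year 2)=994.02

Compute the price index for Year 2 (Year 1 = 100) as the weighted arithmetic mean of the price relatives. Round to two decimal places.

110.81

coal: 28.3 × (148.08/166.53) = 28.3 × 0.889209 = 25.1646
crude oil: 32.3 × (127.79/98.53) = 32.3 × 1.296965 = 41.8920
steel: 39.4 × (994.02/895.03) = 39.4 × 1.110600 = 43.7576
Index = Σ wᵢ·(p₁ᵢ/p₀ᵢ) = 25.1646 + 41.8920 + 43.7576 = 110.8142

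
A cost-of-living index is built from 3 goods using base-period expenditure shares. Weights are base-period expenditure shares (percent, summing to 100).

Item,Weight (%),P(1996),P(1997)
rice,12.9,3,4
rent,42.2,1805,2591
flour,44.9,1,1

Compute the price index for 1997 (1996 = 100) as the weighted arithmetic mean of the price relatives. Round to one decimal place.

rice: 12.9 × (4/3) = 12.9 × 1.333333 = 17.2000
rent: 42.2 × (2591/1805) = 42.2 × 1.435457 = 60.5763
flour: 44.9 × (1/1) = 44.9 × 1.000000 = 44.9000
Index = Σ wᵢ·(p₁ᵢ/p₀ᵢ) = 17.2000 + 60.5763 + 44.9000 = 122.6763

122.7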